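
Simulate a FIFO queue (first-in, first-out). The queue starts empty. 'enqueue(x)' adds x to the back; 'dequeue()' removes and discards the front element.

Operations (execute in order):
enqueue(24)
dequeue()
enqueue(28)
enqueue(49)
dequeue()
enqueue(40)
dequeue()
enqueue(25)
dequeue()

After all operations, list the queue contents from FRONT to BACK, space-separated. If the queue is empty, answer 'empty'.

Answer: 25

Derivation:
enqueue(24): [24]
dequeue(): []
enqueue(28): [28]
enqueue(49): [28, 49]
dequeue(): [49]
enqueue(40): [49, 40]
dequeue(): [40]
enqueue(25): [40, 25]
dequeue(): [25]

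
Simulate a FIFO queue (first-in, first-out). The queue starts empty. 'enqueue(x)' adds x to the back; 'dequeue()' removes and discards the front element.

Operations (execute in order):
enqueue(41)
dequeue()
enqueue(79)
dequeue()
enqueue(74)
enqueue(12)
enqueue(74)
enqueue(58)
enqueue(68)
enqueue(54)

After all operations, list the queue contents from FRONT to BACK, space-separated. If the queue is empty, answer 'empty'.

enqueue(41): [41]
dequeue(): []
enqueue(79): [79]
dequeue(): []
enqueue(74): [74]
enqueue(12): [74, 12]
enqueue(74): [74, 12, 74]
enqueue(58): [74, 12, 74, 58]
enqueue(68): [74, 12, 74, 58, 68]
enqueue(54): [74, 12, 74, 58, 68, 54]

Answer: 74 12 74 58 68 54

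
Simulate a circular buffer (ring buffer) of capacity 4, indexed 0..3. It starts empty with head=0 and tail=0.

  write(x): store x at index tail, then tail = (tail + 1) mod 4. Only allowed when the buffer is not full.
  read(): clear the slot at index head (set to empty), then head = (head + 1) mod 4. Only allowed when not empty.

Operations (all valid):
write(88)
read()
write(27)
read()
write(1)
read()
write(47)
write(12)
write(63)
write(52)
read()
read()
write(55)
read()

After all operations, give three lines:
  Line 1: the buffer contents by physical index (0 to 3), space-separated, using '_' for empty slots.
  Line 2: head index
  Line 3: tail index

write(88): buf=[88 _ _ _], head=0, tail=1, size=1
read(): buf=[_ _ _ _], head=1, tail=1, size=0
write(27): buf=[_ 27 _ _], head=1, tail=2, size=1
read(): buf=[_ _ _ _], head=2, tail=2, size=0
write(1): buf=[_ _ 1 _], head=2, tail=3, size=1
read(): buf=[_ _ _ _], head=3, tail=3, size=0
write(47): buf=[_ _ _ 47], head=3, tail=0, size=1
write(12): buf=[12 _ _ 47], head=3, tail=1, size=2
write(63): buf=[12 63 _ 47], head=3, tail=2, size=3
write(52): buf=[12 63 52 47], head=3, tail=3, size=4
read(): buf=[12 63 52 _], head=0, tail=3, size=3
read(): buf=[_ 63 52 _], head=1, tail=3, size=2
write(55): buf=[_ 63 52 55], head=1, tail=0, size=3
read(): buf=[_ _ 52 55], head=2, tail=0, size=2

Answer: _ _ 52 55
2
0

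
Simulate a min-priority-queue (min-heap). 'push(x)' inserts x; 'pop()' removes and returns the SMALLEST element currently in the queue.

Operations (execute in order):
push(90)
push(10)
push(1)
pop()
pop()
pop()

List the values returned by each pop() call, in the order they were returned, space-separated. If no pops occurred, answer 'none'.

push(90): heap contents = [90]
push(10): heap contents = [10, 90]
push(1): heap contents = [1, 10, 90]
pop() → 1: heap contents = [10, 90]
pop() → 10: heap contents = [90]
pop() → 90: heap contents = []

Answer: 1 10 90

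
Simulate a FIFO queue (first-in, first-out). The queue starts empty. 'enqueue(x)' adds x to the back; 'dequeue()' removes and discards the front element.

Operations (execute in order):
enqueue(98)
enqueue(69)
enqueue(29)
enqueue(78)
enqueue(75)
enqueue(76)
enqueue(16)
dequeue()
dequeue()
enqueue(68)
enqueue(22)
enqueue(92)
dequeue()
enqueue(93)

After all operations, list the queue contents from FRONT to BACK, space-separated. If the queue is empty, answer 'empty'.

Answer: 78 75 76 16 68 22 92 93

Derivation:
enqueue(98): [98]
enqueue(69): [98, 69]
enqueue(29): [98, 69, 29]
enqueue(78): [98, 69, 29, 78]
enqueue(75): [98, 69, 29, 78, 75]
enqueue(76): [98, 69, 29, 78, 75, 76]
enqueue(16): [98, 69, 29, 78, 75, 76, 16]
dequeue(): [69, 29, 78, 75, 76, 16]
dequeue(): [29, 78, 75, 76, 16]
enqueue(68): [29, 78, 75, 76, 16, 68]
enqueue(22): [29, 78, 75, 76, 16, 68, 22]
enqueue(92): [29, 78, 75, 76, 16, 68, 22, 92]
dequeue(): [78, 75, 76, 16, 68, 22, 92]
enqueue(93): [78, 75, 76, 16, 68, 22, 92, 93]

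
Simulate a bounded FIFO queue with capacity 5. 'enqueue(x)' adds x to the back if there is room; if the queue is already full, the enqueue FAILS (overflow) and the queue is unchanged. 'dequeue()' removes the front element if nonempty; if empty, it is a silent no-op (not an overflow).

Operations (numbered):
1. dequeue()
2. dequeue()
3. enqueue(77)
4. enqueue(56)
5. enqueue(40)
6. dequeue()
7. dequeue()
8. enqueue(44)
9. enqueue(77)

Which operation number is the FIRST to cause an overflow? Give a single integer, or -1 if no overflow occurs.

1. dequeue(): empty, no-op, size=0
2. dequeue(): empty, no-op, size=0
3. enqueue(77): size=1
4. enqueue(56): size=2
5. enqueue(40): size=3
6. dequeue(): size=2
7. dequeue(): size=1
8. enqueue(44): size=2
9. enqueue(77): size=3

Answer: -1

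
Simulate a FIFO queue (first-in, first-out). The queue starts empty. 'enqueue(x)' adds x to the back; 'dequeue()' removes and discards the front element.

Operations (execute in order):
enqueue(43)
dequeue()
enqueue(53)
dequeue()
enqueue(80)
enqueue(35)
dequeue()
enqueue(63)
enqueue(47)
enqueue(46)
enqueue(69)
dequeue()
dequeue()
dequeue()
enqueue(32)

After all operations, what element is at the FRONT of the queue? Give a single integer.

Answer: 46

Derivation:
enqueue(43): queue = [43]
dequeue(): queue = []
enqueue(53): queue = [53]
dequeue(): queue = []
enqueue(80): queue = [80]
enqueue(35): queue = [80, 35]
dequeue(): queue = [35]
enqueue(63): queue = [35, 63]
enqueue(47): queue = [35, 63, 47]
enqueue(46): queue = [35, 63, 47, 46]
enqueue(69): queue = [35, 63, 47, 46, 69]
dequeue(): queue = [63, 47, 46, 69]
dequeue(): queue = [47, 46, 69]
dequeue(): queue = [46, 69]
enqueue(32): queue = [46, 69, 32]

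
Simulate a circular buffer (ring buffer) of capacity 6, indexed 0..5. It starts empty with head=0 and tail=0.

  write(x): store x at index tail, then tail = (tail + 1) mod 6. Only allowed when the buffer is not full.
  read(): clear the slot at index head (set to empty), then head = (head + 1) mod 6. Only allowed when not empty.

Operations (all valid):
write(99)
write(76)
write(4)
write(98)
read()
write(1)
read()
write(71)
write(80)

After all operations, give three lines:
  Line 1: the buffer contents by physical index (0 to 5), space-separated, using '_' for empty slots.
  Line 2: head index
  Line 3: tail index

Answer: 80 _ 4 98 1 71
2
1

Derivation:
write(99): buf=[99 _ _ _ _ _], head=0, tail=1, size=1
write(76): buf=[99 76 _ _ _ _], head=0, tail=2, size=2
write(4): buf=[99 76 4 _ _ _], head=0, tail=3, size=3
write(98): buf=[99 76 4 98 _ _], head=0, tail=4, size=4
read(): buf=[_ 76 4 98 _ _], head=1, tail=4, size=3
write(1): buf=[_ 76 4 98 1 _], head=1, tail=5, size=4
read(): buf=[_ _ 4 98 1 _], head=2, tail=5, size=3
write(71): buf=[_ _ 4 98 1 71], head=2, tail=0, size=4
write(80): buf=[80 _ 4 98 1 71], head=2, tail=1, size=5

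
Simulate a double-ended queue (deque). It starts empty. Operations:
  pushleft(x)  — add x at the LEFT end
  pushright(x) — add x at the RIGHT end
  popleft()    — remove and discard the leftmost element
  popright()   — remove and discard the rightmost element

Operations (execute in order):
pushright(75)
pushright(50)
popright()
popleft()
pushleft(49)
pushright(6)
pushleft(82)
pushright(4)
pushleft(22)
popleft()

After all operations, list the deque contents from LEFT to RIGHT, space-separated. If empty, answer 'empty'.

Answer: 82 49 6 4

Derivation:
pushright(75): [75]
pushright(50): [75, 50]
popright(): [75]
popleft(): []
pushleft(49): [49]
pushright(6): [49, 6]
pushleft(82): [82, 49, 6]
pushright(4): [82, 49, 6, 4]
pushleft(22): [22, 82, 49, 6, 4]
popleft(): [82, 49, 6, 4]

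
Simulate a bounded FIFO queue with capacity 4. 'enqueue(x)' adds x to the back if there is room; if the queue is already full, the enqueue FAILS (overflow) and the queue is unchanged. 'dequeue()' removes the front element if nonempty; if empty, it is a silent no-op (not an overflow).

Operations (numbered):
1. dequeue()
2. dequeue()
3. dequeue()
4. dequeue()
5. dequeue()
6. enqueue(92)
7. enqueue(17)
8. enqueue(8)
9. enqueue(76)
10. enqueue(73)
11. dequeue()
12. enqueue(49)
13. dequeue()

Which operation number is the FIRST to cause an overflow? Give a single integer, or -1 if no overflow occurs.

1. dequeue(): empty, no-op, size=0
2. dequeue(): empty, no-op, size=0
3. dequeue(): empty, no-op, size=0
4. dequeue(): empty, no-op, size=0
5. dequeue(): empty, no-op, size=0
6. enqueue(92): size=1
7. enqueue(17): size=2
8. enqueue(8): size=3
9. enqueue(76): size=4
10. enqueue(73): size=4=cap → OVERFLOW (fail)
11. dequeue(): size=3
12. enqueue(49): size=4
13. dequeue(): size=3

Answer: 10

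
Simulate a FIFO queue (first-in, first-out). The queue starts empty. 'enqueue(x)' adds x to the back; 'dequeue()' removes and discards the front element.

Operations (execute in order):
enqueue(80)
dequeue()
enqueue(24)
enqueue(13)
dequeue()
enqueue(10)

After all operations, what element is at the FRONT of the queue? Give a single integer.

enqueue(80): queue = [80]
dequeue(): queue = []
enqueue(24): queue = [24]
enqueue(13): queue = [24, 13]
dequeue(): queue = [13]
enqueue(10): queue = [13, 10]

Answer: 13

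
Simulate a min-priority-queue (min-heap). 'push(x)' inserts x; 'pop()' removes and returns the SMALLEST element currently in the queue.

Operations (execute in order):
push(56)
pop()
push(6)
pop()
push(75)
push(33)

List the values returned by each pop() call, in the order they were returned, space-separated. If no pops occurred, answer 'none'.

Answer: 56 6

Derivation:
push(56): heap contents = [56]
pop() → 56: heap contents = []
push(6): heap contents = [6]
pop() → 6: heap contents = []
push(75): heap contents = [75]
push(33): heap contents = [33, 75]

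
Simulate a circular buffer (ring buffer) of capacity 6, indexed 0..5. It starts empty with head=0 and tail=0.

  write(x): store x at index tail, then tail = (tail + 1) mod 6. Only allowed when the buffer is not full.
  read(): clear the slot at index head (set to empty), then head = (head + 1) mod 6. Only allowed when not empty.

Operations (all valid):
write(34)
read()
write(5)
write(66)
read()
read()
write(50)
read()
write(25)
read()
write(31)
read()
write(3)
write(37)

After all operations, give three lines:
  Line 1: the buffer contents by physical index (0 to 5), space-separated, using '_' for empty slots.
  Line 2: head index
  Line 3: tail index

write(34): buf=[34 _ _ _ _ _], head=0, tail=1, size=1
read(): buf=[_ _ _ _ _ _], head=1, tail=1, size=0
write(5): buf=[_ 5 _ _ _ _], head=1, tail=2, size=1
write(66): buf=[_ 5 66 _ _ _], head=1, tail=3, size=2
read(): buf=[_ _ 66 _ _ _], head=2, tail=3, size=1
read(): buf=[_ _ _ _ _ _], head=3, tail=3, size=0
write(50): buf=[_ _ _ 50 _ _], head=3, tail=4, size=1
read(): buf=[_ _ _ _ _ _], head=4, tail=4, size=0
write(25): buf=[_ _ _ _ 25 _], head=4, tail=5, size=1
read(): buf=[_ _ _ _ _ _], head=5, tail=5, size=0
write(31): buf=[_ _ _ _ _ 31], head=5, tail=0, size=1
read(): buf=[_ _ _ _ _ _], head=0, tail=0, size=0
write(3): buf=[3 _ _ _ _ _], head=0, tail=1, size=1
write(37): buf=[3 37 _ _ _ _], head=0, tail=2, size=2

Answer: 3 37 _ _ _ _
0
2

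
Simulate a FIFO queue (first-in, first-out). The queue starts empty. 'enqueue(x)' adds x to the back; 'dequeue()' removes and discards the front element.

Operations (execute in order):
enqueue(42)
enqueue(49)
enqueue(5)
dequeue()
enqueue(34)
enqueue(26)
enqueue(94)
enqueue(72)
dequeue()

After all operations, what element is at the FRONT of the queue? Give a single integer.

enqueue(42): queue = [42]
enqueue(49): queue = [42, 49]
enqueue(5): queue = [42, 49, 5]
dequeue(): queue = [49, 5]
enqueue(34): queue = [49, 5, 34]
enqueue(26): queue = [49, 5, 34, 26]
enqueue(94): queue = [49, 5, 34, 26, 94]
enqueue(72): queue = [49, 5, 34, 26, 94, 72]
dequeue(): queue = [5, 34, 26, 94, 72]

Answer: 5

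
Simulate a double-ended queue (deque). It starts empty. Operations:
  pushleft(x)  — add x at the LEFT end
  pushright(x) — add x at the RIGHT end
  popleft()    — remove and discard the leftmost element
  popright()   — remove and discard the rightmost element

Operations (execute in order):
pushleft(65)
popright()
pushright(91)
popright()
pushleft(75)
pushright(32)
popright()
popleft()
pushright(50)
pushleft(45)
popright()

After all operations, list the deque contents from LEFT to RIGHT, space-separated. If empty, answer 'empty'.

pushleft(65): [65]
popright(): []
pushright(91): [91]
popright(): []
pushleft(75): [75]
pushright(32): [75, 32]
popright(): [75]
popleft(): []
pushright(50): [50]
pushleft(45): [45, 50]
popright(): [45]

Answer: 45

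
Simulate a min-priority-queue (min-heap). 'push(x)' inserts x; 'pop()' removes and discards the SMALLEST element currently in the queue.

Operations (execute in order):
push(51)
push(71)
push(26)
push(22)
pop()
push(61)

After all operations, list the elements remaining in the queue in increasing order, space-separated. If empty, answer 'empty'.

Answer: 26 51 61 71

Derivation:
push(51): heap contents = [51]
push(71): heap contents = [51, 71]
push(26): heap contents = [26, 51, 71]
push(22): heap contents = [22, 26, 51, 71]
pop() → 22: heap contents = [26, 51, 71]
push(61): heap contents = [26, 51, 61, 71]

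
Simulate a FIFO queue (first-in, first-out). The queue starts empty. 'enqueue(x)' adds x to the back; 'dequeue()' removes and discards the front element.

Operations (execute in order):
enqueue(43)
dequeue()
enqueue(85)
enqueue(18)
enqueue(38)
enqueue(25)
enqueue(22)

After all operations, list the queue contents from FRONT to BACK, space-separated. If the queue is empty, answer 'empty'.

Answer: 85 18 38 25 22

Derivation:
enqueue(43): [43]
dequeue(): []
enqueue(85): [85]
enqueue(18): [85, 18]
enqueue(38): [85, 18, 38]
enqueue(25): [85, 18, 38, 25]
enqueue(22): [85, 18, 38, 25, 22]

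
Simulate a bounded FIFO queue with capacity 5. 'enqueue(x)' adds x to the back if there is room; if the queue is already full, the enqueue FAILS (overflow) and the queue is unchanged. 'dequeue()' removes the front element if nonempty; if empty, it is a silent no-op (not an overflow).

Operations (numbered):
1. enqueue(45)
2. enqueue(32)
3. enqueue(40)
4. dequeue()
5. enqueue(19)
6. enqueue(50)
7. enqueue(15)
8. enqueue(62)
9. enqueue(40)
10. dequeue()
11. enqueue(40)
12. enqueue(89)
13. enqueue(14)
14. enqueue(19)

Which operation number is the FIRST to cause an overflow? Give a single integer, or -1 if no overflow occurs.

Answer: 8

Derivation:
1. enqueue(45): size=1
2. enqueue(32): size=2
3. enqueue(40): size=3
4. dequeue(): size=2
5. enqueue(19): size=3
6. enqueue(50): size=4
7. enqueue(15): size=5
8. enqueue(62): size=5=cap → OVERFLOW (fail)
9. enqueue(40): size=5=cap → OVERFLOW (fail)
10. dequeue(): size=4
11. enqueue(40): size=5
12. enqueue(89): size=5=cap → OVERFLOW (fail)
13. enqueue(14): size=5=cap → OVERFLOW (fail)
14. enqueue(19): size=5=cap → OVERFLOW (fail)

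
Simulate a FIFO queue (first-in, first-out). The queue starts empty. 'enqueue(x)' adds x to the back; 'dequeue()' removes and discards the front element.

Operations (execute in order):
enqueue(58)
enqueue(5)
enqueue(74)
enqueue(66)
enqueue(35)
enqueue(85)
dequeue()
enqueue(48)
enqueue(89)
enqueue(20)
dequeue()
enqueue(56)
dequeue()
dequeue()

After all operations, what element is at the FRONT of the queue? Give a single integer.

enqueue(58): queue = [58]
enqueue(5): queue = [58, 5]
enqueue(74): queue = [58, 5, 74]
enqueue(66): queue = [58, 5, 74, 66]
enqueue(35): queue = [58, 5, 74, 66, 35]
enqueue(85): queue = [58, 5, 74, 66, 35, 85]
dequeue(): queue = [5, 74, 66, 35, 85]
enqueue(48): queue = [5, 74, 66, 35, 85, 48]
enqueue(89): queue = [5, 74, 66, 35, 85, 48, 89]
enqueue(20): queue = [5, 74, 66, 35, 85, 48, 89, 20]
dequeue(): queue = [74, 66, 35, 85, 48, 89, 20]
enqueue(56): queue = [74, 66, 35, 85, 48, 89, 20, 56]
dequeue(): queue = [66, 35, 85, 48, 89, 20, 56]
dequeue(): queue = [35, 85, 48, 89, 20, 56]

Answer: 35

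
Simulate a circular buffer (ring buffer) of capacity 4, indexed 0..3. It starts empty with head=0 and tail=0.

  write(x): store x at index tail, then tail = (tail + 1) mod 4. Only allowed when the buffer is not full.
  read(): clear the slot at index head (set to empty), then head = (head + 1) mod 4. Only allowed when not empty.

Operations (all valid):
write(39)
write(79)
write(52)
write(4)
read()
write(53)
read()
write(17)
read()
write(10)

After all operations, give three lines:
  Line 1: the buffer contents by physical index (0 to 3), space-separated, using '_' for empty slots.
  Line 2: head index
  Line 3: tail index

Answer: 53 17 10 4
3
3

Derivation:
write(39): buf=[39 _ _ _], head=0, tail=1, size=1
write(79): buf=[39 79 _ _], head=0, tail=2, size=2
write(52): buf=[39 79 52 _], head=0, tail=3, size=3
write(4): buf=[39 79 52 4], head=0, tail=0, size=4
read(): buf=[_ 79 52 4], head=1, tail=0, size=3
write(53): buf=[53 79 52 4], head=1, tail=1, size=4
read(): buf=[53 _ 52 4], head=2, tail=1, size=3
write(17): buf=[53 17 52 4], head=2, tail=2, size=4
read(): buf=[53 17 _ 4], head=3, tail=2, size=3
write(10): buf=[53 17 10 4], head=3, tail=3, size=4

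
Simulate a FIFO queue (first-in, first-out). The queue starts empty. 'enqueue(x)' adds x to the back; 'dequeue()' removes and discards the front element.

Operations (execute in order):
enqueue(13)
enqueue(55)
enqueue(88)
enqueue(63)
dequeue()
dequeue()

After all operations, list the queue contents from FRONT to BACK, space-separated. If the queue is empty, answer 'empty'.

Answer: 88 63

Derivation:
enqueue(13): [13]
enqueue(55): [13, 55]
enqueue(88): [13, 55, 88]
enqueue(63): [13, 55, 88, 63]
dequeue(): [55, 88, 63]
dequeue(): [88, 63]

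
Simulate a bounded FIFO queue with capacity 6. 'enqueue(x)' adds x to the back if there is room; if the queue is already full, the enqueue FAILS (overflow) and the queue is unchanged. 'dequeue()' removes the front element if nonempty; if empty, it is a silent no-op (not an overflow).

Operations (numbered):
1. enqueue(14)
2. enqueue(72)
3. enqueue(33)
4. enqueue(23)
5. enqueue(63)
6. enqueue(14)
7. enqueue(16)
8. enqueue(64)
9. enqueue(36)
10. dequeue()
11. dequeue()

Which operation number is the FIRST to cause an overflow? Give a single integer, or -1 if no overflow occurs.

1. enqueue(14): size=1
2. enqueue(72): size=2
3. enqueue(33): size=3
4. enqueue(23): size=4
5. enqueue(63): size=5
6. enqueue(14): size=6
7. enqueue(16): size=6=cap → OVERFLOW (fail)
8. enqueue(64): size=6=cap → OVERFLOW (fail)
9. enqueue(36): size=6=cap → OVERFLOW (fail)
10. dequeue(): size=5
11. dequeue(): size=4

Answer: 7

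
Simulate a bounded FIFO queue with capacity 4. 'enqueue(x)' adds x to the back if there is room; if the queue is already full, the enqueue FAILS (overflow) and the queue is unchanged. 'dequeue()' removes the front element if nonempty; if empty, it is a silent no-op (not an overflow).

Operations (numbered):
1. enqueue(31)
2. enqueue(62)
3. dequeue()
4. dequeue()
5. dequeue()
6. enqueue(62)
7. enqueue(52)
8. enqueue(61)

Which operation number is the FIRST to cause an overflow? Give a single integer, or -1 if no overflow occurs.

Answer: -1

Derivation:
1. enqueue(31): size=1
2. enqueue(62): size=2
3. dequeue(): size=1
4. dequeue(): size=0
5. dequeue(): empty, no-op, size=0
6. enqueue(62): size=1
7. enqueue(52): size=2
8. enqueue(61): size=3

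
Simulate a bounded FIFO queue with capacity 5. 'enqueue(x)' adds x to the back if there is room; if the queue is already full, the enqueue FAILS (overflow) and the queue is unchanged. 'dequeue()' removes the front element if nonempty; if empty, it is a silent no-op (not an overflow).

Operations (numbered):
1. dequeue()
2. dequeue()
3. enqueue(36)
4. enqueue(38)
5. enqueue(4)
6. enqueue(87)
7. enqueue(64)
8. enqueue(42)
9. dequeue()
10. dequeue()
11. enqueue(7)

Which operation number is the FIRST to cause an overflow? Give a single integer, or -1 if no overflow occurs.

Answer: 8

Derivation:
1. dequeue(): empty, no-op, size=0
2. dequeue(): empty, no-op, size=0
3. enqueue(36): size=1
4. enqueue(38): size=2
5. enqueue(4): size=3
6. enqueue(87): size=4
7. enqueue(64): size=5
8. enqueue(42): size=5=cap → OVERFLOW (fail)
9. dequeue(): size=4
10. dequeue(): size=3
11. enqueue(7): size=4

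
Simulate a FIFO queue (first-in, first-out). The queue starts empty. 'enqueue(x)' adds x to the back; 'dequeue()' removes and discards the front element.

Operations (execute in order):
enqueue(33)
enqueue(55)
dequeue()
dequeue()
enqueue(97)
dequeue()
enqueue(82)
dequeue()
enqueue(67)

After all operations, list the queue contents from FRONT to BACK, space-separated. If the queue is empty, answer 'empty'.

Answer: 67

Derivation:
enqueue(33): [33]
enqueue(55): [33, 55]
dequeue(): [55]
dequeue(): []
enqueue(97): [97]
dequeue(): []
enqueue(82): [82]
dequeue(): []
enqueue(67): [67]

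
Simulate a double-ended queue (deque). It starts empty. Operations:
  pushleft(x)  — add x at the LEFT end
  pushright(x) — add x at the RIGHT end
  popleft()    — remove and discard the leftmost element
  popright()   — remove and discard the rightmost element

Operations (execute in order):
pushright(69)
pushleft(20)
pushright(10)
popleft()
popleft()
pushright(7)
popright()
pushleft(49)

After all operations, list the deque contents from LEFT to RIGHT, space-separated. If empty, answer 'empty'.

Answer: 49 10

Derivation:
pushright(69): [69]
pushleft(20): [20, 69]
pushright(10): [20, 69, 10]
popleft(): [69, 10]
popleft(): [10]
pushright(7): [10, 7]
popright(): [10]
pushleft(49): [49, 10]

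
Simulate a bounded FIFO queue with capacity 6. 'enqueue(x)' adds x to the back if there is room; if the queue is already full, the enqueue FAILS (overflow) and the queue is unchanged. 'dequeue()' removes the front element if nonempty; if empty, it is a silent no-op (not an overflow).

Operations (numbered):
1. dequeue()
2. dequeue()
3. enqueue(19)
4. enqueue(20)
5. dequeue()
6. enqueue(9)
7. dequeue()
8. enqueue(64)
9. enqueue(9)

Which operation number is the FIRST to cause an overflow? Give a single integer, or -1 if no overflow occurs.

Answer: -1

Derivation:
1. dequeue(): empty, no-op, size=0
2. dequeue(): empty, no-op, size=0
3. enqueue(19): size=1
4. enqueue(20): size=2
5. dequeue(): size=1
6. enqueue(9): size=2
7. dequeue(): size=1
8. enqueue(64): size=2
9. enqueue(9): size=3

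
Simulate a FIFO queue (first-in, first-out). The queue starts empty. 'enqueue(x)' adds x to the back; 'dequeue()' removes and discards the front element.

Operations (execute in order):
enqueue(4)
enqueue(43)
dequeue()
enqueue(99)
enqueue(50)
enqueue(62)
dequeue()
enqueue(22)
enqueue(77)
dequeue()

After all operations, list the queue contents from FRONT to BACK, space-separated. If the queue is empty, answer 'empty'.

enqueue(4): [4]
enqueue(43): [4, 43]
dequeue(): [43]
enqueue(99): [43, 99]
enqueue(50): [43, 99, 50]
enqueue(62): [43, 99, 50, 62]
dequeue(): [99, 50, 62]
enqueue(22): [99, 50, 62, 22]
enqueue(77): [99, 50, 62, 22, 77]
dequeue(): [50, 62, 22, 77]

Answer: 50 62 22 77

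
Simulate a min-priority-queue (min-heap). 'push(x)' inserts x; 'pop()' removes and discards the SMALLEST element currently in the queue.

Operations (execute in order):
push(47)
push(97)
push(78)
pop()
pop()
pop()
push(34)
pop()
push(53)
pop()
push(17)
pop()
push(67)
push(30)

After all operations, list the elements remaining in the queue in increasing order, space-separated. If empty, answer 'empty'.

Answer: 30 67

Derivation:
push(47): heap contents = [47]
push(97): heap contents = [47, 97]
push(78): heap contents = [47, 78, 97]
pop() → 47: heap contents = [78, 97]
pop() → 78: heap contents = [97]
pop() → 97: heap contents = []
push(34): heap contents = [34]
pop() → 34: heap contents = []
push(53): heap contents = [53]
pop() → 53: heap contents = []
push(17): heap contents = [17]
pop() → 17: heap contents = []
push(67): heap contents = [67]
push(30): heap contents = [30, 67]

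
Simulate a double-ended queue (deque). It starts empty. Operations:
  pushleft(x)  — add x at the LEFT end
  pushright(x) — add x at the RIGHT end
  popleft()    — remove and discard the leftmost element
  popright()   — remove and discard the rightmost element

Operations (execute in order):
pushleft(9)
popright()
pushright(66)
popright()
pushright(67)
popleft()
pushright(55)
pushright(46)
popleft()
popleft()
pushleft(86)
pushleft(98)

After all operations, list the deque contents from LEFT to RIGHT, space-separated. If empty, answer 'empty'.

Answer: 98 86

Derivation:
pushleft(9): [9]
popright(): []
pushright(66): [66]
popright(): []
pushright(67): [67]
popleft(): []
pushright(55): [55]
pushright(46): [55, 46]
popleft(): [46]
popleft(): []
pushleft(86): [86]
pushleft(98): [98, 86]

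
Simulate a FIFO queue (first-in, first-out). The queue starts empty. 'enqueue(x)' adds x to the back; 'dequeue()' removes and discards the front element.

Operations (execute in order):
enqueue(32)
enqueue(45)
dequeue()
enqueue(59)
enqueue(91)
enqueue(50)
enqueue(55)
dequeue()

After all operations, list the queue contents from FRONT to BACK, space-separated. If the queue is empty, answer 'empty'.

enqueue(32): [32]
enqueue(45): [32, 45]
dequeue(): [45]
enqueue(59): [45, 59]
enqueue(91): [45, 59, 91]
enqueue(50): [45, 59, 91, 50]
enqueue(55): [45, 59, 91, 50, 55]
dequeue(): [59, 91, 50, 55]

Answer: 59 91 50 55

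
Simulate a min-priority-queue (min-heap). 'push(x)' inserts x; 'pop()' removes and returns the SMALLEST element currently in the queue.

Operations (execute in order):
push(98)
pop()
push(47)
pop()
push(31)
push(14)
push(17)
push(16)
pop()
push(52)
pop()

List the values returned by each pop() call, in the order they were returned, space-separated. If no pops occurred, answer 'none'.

Answer: 98 47 14 16

Derivation:
push(98): heap contents = [98]
pop() → 98: heap contents = []
push(47): heap contents = [47]
pop() → 47: heap contents = []
push(31): heap contents = [31]
push(14): heap contents = [14, 31]
push(17): heap contents = [14, 17, 31]
push(16): heap contents = [14, 16, 17, 31]
pop() → 14: heap contents = [16, 17, 31]
push(52): heap contents = [16, 17, 31, 52]
pop() → 16: heap contents = [17, 31, 52]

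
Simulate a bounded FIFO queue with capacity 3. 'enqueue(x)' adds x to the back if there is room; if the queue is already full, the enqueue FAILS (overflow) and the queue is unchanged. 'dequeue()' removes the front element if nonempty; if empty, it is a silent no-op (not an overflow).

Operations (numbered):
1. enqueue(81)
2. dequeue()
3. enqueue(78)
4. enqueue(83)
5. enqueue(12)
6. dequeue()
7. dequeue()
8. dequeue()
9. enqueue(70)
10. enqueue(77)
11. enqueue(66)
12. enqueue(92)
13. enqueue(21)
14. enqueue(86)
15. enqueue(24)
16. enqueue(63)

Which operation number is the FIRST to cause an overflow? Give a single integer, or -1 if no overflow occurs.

1. enqueue(81): size=1
2. dequeue(): size=0
3. enqueue(78): size=1
4. enqueue(83): size=2
5. enqueue(12): size=3
6. dequeue(): size=2
7. dequeue(): size=1
8. dequeue(): size=0
9. enqueue(70): size=1
10. enqueue(77): size=2
11. enqueue(66): size=3
12. enqueue(92): size=3=cap → OVERFLOW (fail)
13. enqueue(21): size=3=cap → OVERFLOW (fail)
14. enqueue(86): size=3=cap → OVERFLOW (fail)
15. enqueue(24): size=3=cap → OVERFLOW (fail)
16. enqueue(63): size=3=cap → OVERFLOW (fail)

Answer: 12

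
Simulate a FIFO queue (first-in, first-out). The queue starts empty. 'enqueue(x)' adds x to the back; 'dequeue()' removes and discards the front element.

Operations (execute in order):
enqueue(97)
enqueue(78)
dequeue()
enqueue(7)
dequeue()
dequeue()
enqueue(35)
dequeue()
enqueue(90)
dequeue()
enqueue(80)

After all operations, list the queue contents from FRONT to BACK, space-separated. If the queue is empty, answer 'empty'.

Answer: 80

Derivation:
enqueue(97): [97]
enqueue(78): [97, 78]
dequeue(): [78]
enqueue(7): [78, 7]
dequeue(): [7]
dequeue(): []
enqueue(35): [35]
dequeue(): []
enqueue(90): [90]
dequeue(): []
enqueue(80): [80]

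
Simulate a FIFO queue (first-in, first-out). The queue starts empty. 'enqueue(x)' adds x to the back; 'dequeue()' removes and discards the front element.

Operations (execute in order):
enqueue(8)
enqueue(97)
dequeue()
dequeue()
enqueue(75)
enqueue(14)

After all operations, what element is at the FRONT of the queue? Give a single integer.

enqueue(8): queue = [8]
enqueue(97): queue = [8, 97]
dequeue(): queue = [97]
dequeue(): queue = []
enqueue(75): queue = [75]
enqueue(14): queue = [75, 14]

Answer: 75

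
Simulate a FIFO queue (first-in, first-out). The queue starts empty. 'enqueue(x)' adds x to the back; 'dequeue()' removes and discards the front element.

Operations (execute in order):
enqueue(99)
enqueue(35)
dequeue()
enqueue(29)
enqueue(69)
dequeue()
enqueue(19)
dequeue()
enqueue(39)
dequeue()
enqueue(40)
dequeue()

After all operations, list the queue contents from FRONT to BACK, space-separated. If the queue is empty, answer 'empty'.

enqueue(99): [99]
enqueue(35): [99, 35]
dequeue(): [35]
enqueue(29): [35, 29]
enqueue(69): [35, 29, 69]
dequeue(): [29, 69]
enqueue(19): [29, 69, 19]
dequeue(): [69, 19]
enqueue(39): [69, 19, 39]
dequeue(): [19, 39]
enqueue(40): [19, 39, 40]
dequeue(): [39, 40]

Answer: 39 40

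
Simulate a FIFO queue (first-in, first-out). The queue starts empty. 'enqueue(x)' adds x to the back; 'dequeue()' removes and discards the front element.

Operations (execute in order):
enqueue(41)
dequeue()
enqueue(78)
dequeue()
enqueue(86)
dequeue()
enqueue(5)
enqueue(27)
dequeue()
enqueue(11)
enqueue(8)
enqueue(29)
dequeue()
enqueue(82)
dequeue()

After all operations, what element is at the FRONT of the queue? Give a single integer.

enqueue(41): queue = [41]
dequeue(): queue = []
enqueue(78): queue = [78]
dequeue(): queue = []
enqueue(86): queue = [86]
dequeue(): queue = []
enqueue(5): queue = [5]
enqueue(27): queue = [5, 27]
dequeue(): queue = [27]
enqueue(11): queue = [27, 11]
enqueue(8): queue = [27, 11, 8]
enqueue(29): queue = [27, 11, 8, 29]
dequeue(): queue = [11, 8, 29]
enqueue(82): queue = [11, 8, 29, 82]
dequeue(): queue = [8, 29, 82]

Answer: 8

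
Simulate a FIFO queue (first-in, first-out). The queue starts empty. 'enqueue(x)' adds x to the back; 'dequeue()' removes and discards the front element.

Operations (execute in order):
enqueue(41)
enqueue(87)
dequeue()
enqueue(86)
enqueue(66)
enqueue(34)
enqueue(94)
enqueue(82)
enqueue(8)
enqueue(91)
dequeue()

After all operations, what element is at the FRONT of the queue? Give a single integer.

Answer: 86

Derivation:
enqueue(41): queue = [41]
enqueue(87): queue = [41, 87]
dequeue(): queue = [87]
enqueue(86): queue = [87, 86]
enqueue(66): queue = [87, 86, 66]
enqueue(34): queue = [87, 86, 66, 34]
enqueue(94): queue = [87, 86, 66, 34, 94]
enqueue(82): queue = [87, 86, 66, 34, 94, 82]
enqueue(8): queue = [87, 86, 66, 34, 94, 82, 8]
enqueue(91): queue = [87, 86, 66, 34, 94, 82, 8, 91]
dequeue(): queue = [86, 66, 34, 94, 82, 8, 91]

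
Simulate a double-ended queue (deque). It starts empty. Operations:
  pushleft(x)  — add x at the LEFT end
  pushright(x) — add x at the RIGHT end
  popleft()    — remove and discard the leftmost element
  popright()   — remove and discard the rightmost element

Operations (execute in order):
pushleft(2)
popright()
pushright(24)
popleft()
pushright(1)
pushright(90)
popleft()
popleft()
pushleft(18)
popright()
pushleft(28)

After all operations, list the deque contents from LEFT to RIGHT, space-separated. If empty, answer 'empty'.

pushleft(2): [2]
popright(): []
pushright(24): [24]
popleft(): []
pushright(1): [1]
pushright(90): [1, 90]
popleft(): [90]
popleft(): []
pushleft(18): [18]
popright(): []
pushleft(28): [28]

Answer: 28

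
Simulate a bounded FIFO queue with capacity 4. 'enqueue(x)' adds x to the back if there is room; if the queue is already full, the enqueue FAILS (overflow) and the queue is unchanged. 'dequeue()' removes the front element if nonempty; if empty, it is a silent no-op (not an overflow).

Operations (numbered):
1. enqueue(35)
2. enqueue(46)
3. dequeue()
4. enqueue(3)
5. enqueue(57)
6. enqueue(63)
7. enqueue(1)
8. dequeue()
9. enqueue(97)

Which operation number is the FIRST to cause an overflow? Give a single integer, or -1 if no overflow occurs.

Answer: 7

Derivation:
1. enqueue(35): size=1
2. enqueue(46): size=2
3. dequeue(): size=1
4. enqueue(3): size=2
5. enqueue(57): size=3
6. enqueue(63): size=4
7. enqueue(1): size=4=cap → OVERFLOW (fail)
8. dequeue(): size=3
9. enqueue(97): size=4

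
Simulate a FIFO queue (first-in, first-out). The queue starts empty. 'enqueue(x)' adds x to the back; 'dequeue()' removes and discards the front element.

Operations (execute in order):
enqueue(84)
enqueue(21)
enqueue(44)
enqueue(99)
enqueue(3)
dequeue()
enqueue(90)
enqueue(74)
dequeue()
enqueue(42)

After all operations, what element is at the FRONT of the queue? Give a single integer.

enqueue(84): queue = [84]
enqueue(21): queue = [84, 21]
enqueue(44): queue = [84, 21, 44]
enqueue(99): queue = [84, 21, 44, 99]
enqueue(3): queue = [84, 21, 44, 99, 3]
dequeue(): queue = [21, 44, 99, 3]
enqueue(90): queue = [21, 44, 99, 3, 90]
enqueue(74): queue = [21, 44, 99, 3, 90, 74]
dequeue(): queue = [44, 99, 3, 90, 74]
enqueue(42): queue = [44, 99, 3, 90, 74, 42]

Answer: 44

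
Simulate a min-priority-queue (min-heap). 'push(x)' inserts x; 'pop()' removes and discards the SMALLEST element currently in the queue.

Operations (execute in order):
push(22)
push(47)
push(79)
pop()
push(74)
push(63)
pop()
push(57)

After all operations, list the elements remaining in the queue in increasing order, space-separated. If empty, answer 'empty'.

Answer: 57 63 74 79

Derivation:
push(22): heap contents = [22]
push(47): heap contents = [22, 47]
push(79): heap contents = [22, 47, 79]
pop() → 22: heap contents = [47, 79]
push(74): heap contents = [47, 74, 79]
push(63): heap contents = [47, 63, 74, 79]
pop() → 47: heap contents = [63, 74, 79]
push(57): heap contents = [57, 63, 74, 79]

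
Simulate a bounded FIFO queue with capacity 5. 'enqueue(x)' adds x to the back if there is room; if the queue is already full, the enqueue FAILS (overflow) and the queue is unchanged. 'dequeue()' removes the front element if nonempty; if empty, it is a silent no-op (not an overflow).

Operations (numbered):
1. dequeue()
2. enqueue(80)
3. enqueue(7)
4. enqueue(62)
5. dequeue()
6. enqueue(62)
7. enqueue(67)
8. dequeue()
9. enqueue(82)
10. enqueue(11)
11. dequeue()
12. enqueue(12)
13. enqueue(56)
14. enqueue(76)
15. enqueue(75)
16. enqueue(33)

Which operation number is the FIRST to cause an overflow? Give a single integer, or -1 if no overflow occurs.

Answer: 13

Derivation:
1. dequeue(): empty, no-op, size=0
2. enqueue(80): size=1
3. enqueue(7): size=2
4. enqueue(62): size=3
5. dequeue(): size=2
6. enqueue(62): size=3
7. enqueue(67): size=4
8. dequeue(): size=3
9. enqueue(82): size=4
10. enqueue(11): size=5
11. dequeue(): size=4
12. enqueue(12): size=5
13. enqueue(56): size=5=cap → OVERFLOW (fail)
14. enqueue(76): size=5=cap → OVERFLOW (fail)
15. enqueue(75): size=5=cap → OVERFLOW (fail)
16. enqueue(33): size=5=cap → OVERFLOW (fail)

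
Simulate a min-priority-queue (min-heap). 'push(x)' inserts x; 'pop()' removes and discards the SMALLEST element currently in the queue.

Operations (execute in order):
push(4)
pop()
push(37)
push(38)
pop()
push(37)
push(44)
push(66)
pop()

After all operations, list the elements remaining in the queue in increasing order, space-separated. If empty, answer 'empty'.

push(4): heap contents = [4]
pop() → 4: heap contents = []
push(37): heap contents = [37]
push(38): heap contents = [37, 38]
pop() → 37: heap contents = [38]
push(37): heap contents = [37, 38]
push(44): heap contents = [37, 38, 44]
push(66): heap contents = [37, 38, 44, 66]
pop() → 37: heap contents = [38, 44, 66]

Answer: 38 44 66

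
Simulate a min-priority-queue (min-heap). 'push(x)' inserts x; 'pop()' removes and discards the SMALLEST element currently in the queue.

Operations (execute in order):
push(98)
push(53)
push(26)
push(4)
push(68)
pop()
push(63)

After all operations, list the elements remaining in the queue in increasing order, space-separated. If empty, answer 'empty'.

push(98): heap contents = [98]
push(53): heap contents = [53, 98]
push(26): heap contents = [26, 53, 98]
push(4): heap contents = [4, 26, 53, 98]
push(68): heap contents = [4, 26, 53, 68, 98]
pop() → 4: heap contents = [26, 53, 68, 98]
push(63): heap contents = [26, 53, 63, 68, 98]

Answer: 26 53 63 68 98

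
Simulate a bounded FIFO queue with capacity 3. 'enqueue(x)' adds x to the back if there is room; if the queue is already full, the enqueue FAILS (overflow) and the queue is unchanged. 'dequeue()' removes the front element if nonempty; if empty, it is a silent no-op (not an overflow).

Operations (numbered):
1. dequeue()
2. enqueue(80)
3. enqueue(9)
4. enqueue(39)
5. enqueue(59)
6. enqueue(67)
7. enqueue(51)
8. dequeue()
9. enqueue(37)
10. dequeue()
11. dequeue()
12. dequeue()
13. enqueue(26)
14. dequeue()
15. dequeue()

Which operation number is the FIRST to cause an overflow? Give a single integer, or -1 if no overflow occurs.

Answer: 5

Derivation:
1. dequeue(): empty, no-op, size=0
2. enqueue(80): size=1
3. enqueue(9): size=2
4. enqueue(39): size=3
5. enqueue(59): size=3=cap → OVERFLOW (fail)
6. enqueue(67): size=3=cap → OVERFLOW (fail)
7. enqueue(51): size=3=cap → OVERFLOW (fail)
8. dequeue(): size=2
9. enqueue(37): size=3
10. dequeue(): size=2
11. dequeue(): size=1
12. dequeue(): size=0
13. enqueue(26): size=1
14. dequeue(): size=0
15. dequeue(): empty, no-op, size=0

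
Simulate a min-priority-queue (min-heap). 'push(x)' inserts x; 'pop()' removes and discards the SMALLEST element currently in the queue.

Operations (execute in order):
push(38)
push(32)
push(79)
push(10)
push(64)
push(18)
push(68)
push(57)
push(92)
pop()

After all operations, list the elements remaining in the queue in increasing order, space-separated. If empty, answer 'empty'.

push(38): heap contents = [38]
push(32): heap contents = [32, 38]
push(79): heap contents = [32, 38, 79]
push(10): heap contents = [10, 32, 38, 79]
push(64): heap contents = [10, 32, 38, 64, 79]
push(18): heap contents = [10, 18, 32, 38, 64, 79]
push(68): heap contents = [10, 18, 32, 38, 64, 68, 79]
push(57): heap contents = [10, 18, 32, 38, 57, 64, 68, 79]
push(92): heap contents = [10, 18, 32, 38, 57, 64, 68, 79, 92]
pop() → 10: heap contents = [18, 32, 38, 57, 64, 68, 79, 92]

Answer: 18 32 38 57 64 68 79 92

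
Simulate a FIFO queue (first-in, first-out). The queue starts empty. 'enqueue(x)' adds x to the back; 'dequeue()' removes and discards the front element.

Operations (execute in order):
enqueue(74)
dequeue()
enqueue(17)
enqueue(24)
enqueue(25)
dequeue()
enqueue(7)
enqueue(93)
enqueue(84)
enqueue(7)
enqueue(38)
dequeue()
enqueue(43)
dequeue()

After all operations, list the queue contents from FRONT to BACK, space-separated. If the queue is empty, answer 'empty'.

Answer: 7 93 84 7 38 43

Derivation:
enqueue(74): [74]
dequeue(): []
enqueue(17): [17]
enqueue(24): [17, 24]
enqueue(25): [17, 24, 25]
dequeue(): [24, 25]
enqueue(7): [24, 25, 7]
enqueue(93): [24, 25, 7, 93]
enqueue(84): [24, 25, 7, 93, 84]
enqueue(7): [24, 25, 7, 93, 84, 7]
enqueue(38): [24, 25, 7, 93, 84, 7, 38]
dequeue(): [25, 7, 93, 84, 7, 38]
enqueue(43): [25, 7, 93, 84, 7, 38, 43]
dequeue(): [7, 93, 84, 7, 38, 43]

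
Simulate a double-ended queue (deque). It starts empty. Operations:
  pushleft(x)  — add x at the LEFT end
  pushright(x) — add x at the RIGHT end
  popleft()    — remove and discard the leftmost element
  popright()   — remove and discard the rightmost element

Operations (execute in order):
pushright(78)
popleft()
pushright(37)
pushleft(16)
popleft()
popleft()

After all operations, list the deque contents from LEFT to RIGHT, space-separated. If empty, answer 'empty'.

Answer: empty

Derivation:
pushright(78): [78]
popleft(): []
pushright(37): [37]
pushleft(16): [16, 37]
popleft(): [37]
popleft(): []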